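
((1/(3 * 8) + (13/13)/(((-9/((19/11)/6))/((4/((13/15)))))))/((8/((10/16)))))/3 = -5455/1976832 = -0.00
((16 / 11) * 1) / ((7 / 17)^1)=272 / 77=3.53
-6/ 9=-2/ 3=-0.67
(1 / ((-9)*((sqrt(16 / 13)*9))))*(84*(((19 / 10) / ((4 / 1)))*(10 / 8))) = -133*sqrt(13) / 864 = -0.56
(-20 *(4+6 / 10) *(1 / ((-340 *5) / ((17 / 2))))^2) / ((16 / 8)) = -23 / 20000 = -0.00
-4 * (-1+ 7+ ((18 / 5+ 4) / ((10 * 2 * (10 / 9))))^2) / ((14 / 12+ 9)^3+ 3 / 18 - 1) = -82579014 / 3543765625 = -0.02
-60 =-60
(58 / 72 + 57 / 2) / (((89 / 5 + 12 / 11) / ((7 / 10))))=81235 / 74808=1.09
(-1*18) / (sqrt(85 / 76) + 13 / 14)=3458 / 53 - 98*sqrt(1615) / 53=-9.06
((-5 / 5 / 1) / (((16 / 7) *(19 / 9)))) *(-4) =63 / 76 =0.83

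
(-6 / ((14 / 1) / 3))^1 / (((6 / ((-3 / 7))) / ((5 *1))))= 45 / 98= 0.46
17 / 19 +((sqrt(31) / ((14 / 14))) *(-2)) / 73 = 17 / 19- 2 *sqrt(31) / 73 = 0.74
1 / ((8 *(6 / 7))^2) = 49 / 2304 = 0.02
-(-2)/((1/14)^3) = 5488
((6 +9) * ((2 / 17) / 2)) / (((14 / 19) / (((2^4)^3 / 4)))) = 145920 / 119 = 1226.22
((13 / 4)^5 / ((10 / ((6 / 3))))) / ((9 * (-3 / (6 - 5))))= -371293 / 138240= -2.69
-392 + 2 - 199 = -589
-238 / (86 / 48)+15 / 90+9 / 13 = -442655 / 3354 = -131.98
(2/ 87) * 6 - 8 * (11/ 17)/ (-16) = 0.46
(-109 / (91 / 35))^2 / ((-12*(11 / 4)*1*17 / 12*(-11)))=1188100 / 347633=3.42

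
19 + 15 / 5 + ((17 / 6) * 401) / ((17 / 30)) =2027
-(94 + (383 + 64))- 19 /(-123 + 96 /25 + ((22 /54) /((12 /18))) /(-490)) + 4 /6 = -8515859131 /15765033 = -540.17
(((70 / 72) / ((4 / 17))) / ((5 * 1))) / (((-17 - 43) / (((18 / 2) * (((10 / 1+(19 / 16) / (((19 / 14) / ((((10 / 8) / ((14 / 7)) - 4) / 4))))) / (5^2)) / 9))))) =-282149 / 55296000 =-0.01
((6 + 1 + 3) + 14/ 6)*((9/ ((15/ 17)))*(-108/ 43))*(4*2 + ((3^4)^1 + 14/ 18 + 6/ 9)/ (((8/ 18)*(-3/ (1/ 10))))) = -617049/ 1075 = -574.00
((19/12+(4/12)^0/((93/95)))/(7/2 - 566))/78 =-323/5440500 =-0.00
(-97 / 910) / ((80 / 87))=-8439 / 72800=-0.12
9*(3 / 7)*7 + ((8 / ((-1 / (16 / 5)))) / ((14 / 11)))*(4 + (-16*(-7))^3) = -989071183 / 35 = -28259176.66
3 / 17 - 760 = -12917 / 17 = -759.82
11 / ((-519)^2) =11 / 269361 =0.00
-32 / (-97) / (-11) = -32 / 1067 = -0.03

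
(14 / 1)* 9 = 126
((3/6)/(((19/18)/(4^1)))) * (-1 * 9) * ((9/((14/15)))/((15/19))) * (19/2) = -13851/7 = -1978.71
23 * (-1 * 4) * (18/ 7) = -1656/ 7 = -236.57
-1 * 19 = -19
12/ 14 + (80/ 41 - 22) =-5508/ 287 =-19.19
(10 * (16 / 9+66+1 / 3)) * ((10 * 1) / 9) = 61300 / 81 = 756.79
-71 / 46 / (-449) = 71 / 20654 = 0.00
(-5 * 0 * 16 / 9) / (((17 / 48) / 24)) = 0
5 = 5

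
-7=-7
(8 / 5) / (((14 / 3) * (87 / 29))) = 4 / 35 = 0.11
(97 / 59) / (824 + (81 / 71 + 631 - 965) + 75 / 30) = 13774 / 4135723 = 0.00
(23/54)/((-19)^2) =23/19494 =0.00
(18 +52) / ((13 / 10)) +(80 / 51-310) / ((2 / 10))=-986750 / 663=-1488.31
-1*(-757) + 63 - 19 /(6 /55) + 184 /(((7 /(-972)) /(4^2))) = -17142283 /42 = -408149.60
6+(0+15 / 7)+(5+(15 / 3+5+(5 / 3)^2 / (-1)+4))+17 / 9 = 1654 / 63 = 26.25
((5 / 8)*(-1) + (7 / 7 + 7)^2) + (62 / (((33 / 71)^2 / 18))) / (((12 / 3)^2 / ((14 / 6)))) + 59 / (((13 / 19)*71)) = 2192459089 / 2680392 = 817.96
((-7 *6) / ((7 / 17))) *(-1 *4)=408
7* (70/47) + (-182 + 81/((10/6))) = -28899/235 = -122.97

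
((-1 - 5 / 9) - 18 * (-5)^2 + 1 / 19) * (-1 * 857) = 66166399 / 171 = 386938.01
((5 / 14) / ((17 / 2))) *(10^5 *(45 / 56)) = 2812500 / 833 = 3376.35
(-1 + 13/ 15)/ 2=-1/ 15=-0.07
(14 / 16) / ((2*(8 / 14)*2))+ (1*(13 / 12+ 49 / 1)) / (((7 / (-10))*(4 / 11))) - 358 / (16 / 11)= -1189435 / 2688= -442.50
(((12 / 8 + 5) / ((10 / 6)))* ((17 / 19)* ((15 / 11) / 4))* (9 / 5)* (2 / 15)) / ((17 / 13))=4563 / 20900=0.22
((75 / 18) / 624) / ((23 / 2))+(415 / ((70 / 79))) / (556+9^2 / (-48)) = 2260097611 / 2673045648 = 0.85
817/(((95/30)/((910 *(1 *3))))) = 704340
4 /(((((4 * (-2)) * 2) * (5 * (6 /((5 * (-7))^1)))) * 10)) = 7 /240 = 0.03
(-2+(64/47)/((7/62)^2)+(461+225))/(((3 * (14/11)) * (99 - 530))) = -10016974/20844453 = -0.48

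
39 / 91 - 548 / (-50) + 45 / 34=75637 / 5950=12.71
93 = 93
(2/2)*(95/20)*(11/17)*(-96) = -295.06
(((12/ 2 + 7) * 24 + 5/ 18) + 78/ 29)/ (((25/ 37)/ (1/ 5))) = 6083281/ 65250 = 93.23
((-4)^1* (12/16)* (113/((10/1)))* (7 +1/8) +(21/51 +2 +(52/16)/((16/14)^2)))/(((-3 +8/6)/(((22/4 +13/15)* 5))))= 4519.78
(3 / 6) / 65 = 1 / 130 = 0.01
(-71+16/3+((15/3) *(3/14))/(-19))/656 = -52447/523488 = -0.10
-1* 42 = -42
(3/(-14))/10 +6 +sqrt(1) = 977/140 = 6.98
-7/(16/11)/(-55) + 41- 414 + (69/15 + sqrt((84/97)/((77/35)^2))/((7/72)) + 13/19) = -111759/304 + 720 * sqrt(2037)/7469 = -363.28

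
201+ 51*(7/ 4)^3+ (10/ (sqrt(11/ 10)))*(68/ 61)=680*sqrt(110)/ 671+ 30357/ 64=484.96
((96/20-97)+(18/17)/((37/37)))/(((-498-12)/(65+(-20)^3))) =-1418.05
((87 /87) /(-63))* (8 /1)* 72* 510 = -32640 /7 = -4662.86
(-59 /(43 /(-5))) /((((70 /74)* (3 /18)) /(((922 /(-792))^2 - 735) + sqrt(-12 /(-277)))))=-251148122737 /7866936 + 26196* sqrt(831) /83377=-31915.46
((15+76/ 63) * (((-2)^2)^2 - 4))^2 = 37820.99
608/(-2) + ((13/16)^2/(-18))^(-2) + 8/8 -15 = 12151266/28561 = 425.45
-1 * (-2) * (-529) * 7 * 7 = -51842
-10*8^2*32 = -20480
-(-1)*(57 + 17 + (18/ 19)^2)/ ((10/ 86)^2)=49993262/ 9025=5539.42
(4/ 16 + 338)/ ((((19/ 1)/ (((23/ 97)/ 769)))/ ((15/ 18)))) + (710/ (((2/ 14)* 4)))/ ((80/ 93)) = 65507705467/ 45352544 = 1444.41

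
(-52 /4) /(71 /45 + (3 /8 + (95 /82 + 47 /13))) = -2494440 /1290719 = -1.93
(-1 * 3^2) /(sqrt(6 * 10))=-3 * sqrt(15) /10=-1.16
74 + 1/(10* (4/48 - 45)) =199424/2695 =74.00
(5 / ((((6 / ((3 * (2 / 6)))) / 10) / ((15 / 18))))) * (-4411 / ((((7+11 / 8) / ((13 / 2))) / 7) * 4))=-50175125 / 1206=-41604.58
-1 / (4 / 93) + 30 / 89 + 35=4303 / 356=12.09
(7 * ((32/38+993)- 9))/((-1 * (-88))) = 16373/209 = 78.34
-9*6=-54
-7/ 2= -3.50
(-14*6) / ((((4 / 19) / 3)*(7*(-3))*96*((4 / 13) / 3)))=741 / 128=5.79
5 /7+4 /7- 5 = -26 /7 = -3.71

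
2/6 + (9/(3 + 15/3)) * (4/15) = 19/30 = 0.63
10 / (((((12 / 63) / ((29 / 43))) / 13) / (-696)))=-13775580 / 43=-320362.33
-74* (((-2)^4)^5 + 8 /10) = -387973416 /5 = -77594683.20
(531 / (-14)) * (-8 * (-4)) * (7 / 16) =-531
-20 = -20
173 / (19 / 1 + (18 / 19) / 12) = 6574 / 725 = 9.07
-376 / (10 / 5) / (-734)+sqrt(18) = 4.50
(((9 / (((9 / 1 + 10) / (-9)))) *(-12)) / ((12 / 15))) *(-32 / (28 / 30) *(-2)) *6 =3499200 / 133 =26309.77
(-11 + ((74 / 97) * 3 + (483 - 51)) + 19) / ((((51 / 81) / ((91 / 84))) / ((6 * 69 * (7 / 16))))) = 3636652383 / 26384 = 137835.52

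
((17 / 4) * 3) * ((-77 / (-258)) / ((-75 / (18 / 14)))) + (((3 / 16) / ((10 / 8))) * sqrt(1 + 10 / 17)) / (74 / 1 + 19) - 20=-172561 / 8600 + 3 * sqrt(51) / 10540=-20.06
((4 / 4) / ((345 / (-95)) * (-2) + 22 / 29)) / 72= 551 / 318240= 0.00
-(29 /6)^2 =-841 /36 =-23.36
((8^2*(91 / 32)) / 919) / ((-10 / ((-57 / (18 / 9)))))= 5187 / 9190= 0.56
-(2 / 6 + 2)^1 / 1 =-7 / 3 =-2.33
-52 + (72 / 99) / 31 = -17724 / 341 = -51.98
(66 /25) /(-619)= -66 /15475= -0.00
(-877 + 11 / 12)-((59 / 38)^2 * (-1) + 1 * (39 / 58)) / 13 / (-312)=-49600666645 / 56616352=-876.08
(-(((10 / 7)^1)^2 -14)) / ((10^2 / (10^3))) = 5860 / 49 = 119.59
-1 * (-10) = 10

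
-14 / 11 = -1.27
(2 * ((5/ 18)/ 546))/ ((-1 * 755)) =-1/ 742014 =-0.00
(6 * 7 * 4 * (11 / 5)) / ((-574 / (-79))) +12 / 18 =31694 / 615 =51.53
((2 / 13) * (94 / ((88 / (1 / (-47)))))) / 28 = -1 / 8008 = -0.00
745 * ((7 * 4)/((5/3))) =12516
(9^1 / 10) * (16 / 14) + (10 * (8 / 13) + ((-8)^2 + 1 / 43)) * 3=4139169 / 19565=211.56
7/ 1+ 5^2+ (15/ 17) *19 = 829/ 17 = 48.76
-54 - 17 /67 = -3635 /67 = -54.25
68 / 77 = 0.88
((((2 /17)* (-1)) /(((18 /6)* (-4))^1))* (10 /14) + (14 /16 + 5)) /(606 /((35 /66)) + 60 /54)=251985 /49002704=0.01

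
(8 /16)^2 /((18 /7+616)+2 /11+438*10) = 77 /1539616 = 0.00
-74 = -74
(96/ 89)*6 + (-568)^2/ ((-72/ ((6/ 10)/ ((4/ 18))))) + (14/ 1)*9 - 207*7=-5969643/ 445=-13414.93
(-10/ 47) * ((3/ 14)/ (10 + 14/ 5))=-75/ 21056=-0.00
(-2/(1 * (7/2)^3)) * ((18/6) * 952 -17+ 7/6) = -136328/1029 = -132.49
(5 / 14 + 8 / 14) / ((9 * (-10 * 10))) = -13 / 12600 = -0.00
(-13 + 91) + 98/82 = 3247/41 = 79.20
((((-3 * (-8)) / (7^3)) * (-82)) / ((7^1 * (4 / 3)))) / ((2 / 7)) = -738 / 343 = -2.15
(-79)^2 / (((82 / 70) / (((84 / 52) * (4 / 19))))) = 18348540 / 10127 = 1811.84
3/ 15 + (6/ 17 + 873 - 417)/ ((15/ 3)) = 1555/ 17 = 91.47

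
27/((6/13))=117/2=58.50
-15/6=-5/2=-2.50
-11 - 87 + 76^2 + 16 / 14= 39754 / 7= 5679.14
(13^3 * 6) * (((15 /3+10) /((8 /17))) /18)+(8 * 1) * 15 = 23463.12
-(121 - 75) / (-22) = 23 / 11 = 2.09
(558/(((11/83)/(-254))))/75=-3921252/275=-14259.10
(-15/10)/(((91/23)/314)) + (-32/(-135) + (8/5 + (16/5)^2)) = -6570443/61425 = -106.97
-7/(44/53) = -371/44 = -8.43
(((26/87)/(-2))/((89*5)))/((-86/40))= 52/332949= 0.00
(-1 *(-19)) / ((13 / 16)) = 304 / 13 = 23.38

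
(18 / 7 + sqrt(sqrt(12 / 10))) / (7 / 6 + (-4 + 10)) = 6 * 5^(3 / 4) * 6^(1 / 4) / 215 + 108 / 301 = 0.50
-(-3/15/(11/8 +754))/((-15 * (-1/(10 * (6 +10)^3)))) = 65536/90645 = 0.72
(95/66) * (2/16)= 95/528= 0.18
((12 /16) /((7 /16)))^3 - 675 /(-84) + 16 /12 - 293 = -278.59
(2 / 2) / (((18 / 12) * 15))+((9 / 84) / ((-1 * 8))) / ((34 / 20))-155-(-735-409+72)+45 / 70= 78626773 / 85680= 917.68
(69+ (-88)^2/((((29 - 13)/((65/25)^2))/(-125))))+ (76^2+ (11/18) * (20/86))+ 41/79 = -12325026143/30573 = -403134.34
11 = 11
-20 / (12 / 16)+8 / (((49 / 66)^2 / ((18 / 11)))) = -21008 / 7203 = -2.92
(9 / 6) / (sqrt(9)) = 1 / 2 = 0.50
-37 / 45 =-0.82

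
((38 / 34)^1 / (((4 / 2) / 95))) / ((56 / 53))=95665 / 1904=50.24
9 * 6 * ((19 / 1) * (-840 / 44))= -19587.27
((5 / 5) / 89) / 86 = 1 / 7654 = 0.00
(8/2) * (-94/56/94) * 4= -2/7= -0.29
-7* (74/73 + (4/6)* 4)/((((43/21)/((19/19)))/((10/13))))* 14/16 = -53165/6278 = -8.47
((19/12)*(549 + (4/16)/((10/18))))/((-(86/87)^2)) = -526779693/591680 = -890.31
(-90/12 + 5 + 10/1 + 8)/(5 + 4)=31/18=1.72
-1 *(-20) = 20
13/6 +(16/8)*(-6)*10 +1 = -701/6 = -116.83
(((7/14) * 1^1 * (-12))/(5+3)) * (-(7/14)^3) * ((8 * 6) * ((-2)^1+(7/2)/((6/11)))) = 159/8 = 19.88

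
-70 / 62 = -1.13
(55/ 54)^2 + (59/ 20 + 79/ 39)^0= 5941/ 2916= 2.04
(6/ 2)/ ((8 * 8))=3/ 64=0.05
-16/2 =-8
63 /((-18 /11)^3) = -9317 /648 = -14.38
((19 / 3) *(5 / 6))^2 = 9025 / 324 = 27.85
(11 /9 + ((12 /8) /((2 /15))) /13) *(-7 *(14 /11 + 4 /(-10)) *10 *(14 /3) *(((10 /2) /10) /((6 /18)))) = -382984 /429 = -892.74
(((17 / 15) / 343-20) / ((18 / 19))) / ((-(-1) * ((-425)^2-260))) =-1954777 / 16703602650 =-0.00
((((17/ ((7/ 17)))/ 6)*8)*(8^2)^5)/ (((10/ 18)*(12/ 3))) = 930934161408/ 35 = 26598118897.37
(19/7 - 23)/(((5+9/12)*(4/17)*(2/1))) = -1207/161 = -7.50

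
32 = 32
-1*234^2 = -54756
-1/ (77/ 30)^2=-900/ 5929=-0.15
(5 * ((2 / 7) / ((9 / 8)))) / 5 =16 / 63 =0.25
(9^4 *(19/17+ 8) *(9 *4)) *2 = 73220760/17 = 4307103.53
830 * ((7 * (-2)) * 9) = -104580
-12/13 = -0.92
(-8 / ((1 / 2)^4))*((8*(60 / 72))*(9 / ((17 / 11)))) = -84480 / 17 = -4969.41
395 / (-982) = -395 / 982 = -0.40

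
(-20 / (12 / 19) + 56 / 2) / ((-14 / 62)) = 341 / 21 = 16.24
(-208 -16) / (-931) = 32 / 133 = 0.24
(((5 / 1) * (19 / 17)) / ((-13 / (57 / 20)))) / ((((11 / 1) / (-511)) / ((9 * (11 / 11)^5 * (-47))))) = -234093699 / 9724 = -24073.81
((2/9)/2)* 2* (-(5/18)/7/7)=-5/3969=-0.00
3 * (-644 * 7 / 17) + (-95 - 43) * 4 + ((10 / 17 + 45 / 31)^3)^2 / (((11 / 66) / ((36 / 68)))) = -407401047704140886262 / 364177082744155313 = -1118.69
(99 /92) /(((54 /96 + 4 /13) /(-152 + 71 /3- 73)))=-1036464 /4163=-248.97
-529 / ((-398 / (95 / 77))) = 50255 / 30646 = 1.64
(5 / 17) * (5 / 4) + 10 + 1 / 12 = 533 / 51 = 10.45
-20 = -20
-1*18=-18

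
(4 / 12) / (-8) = -1 / 24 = -0.04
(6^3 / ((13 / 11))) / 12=198 / 13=15.23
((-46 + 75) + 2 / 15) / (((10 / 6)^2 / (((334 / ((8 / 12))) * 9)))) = 5911299 / 125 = 47290.39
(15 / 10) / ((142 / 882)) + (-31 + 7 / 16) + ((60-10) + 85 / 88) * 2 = 1008255 / 12496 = 80.69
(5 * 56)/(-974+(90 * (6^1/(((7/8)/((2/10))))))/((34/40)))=-16660/49313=-0.34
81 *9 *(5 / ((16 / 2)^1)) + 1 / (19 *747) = 51733493 / 113544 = 455.63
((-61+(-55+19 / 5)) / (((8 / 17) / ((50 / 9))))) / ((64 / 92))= -365585 / 192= -1904.09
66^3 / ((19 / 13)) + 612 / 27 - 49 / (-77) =123350395 / 627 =196731.09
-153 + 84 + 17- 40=-92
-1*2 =-2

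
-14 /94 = -7 /47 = -0.15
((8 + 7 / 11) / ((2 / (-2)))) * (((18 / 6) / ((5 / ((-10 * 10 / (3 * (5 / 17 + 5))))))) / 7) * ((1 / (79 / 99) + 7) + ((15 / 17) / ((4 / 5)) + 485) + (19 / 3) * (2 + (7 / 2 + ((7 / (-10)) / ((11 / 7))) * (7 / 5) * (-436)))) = 189569598833 / 18066510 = 10492.87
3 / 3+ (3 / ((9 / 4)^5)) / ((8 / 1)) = 19811 / 19683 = 1.01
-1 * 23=-23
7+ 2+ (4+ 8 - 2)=19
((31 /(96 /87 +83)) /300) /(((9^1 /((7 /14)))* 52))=899 /684871200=0.00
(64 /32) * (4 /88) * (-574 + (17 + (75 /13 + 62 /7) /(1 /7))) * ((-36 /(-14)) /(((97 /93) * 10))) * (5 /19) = -4946670 /1844843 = -2.68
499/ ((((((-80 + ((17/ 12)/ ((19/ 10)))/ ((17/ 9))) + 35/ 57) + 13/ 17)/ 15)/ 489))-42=-7099767096/ 151603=-46831.31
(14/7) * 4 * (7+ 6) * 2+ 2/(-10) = 1039/5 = 207.80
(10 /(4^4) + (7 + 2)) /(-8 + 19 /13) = -15041 /10880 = -1.38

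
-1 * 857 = -857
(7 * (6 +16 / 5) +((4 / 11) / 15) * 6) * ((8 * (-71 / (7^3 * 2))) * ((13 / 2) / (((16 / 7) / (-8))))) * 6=3931980 / 539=7294.95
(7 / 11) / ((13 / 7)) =49 / 143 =0.34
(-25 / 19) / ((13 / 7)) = -175 / 247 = -0.71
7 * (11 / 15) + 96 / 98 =4493 / 735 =6.11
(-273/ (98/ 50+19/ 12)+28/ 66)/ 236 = -1343909/ 4139322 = -0.32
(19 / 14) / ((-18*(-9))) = 19 / 2268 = 0.01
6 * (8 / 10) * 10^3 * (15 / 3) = 24000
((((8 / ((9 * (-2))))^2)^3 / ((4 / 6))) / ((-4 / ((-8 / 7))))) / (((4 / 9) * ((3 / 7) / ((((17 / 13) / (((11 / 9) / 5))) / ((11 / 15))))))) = 0.13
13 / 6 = 2.17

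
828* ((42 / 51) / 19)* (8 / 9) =10304 / 323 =31.90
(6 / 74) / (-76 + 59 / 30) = -90 / 82177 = -0.00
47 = 47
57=57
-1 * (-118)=118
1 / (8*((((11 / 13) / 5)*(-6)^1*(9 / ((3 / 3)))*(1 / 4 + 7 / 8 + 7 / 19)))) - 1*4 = -540587 / 134838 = -4.01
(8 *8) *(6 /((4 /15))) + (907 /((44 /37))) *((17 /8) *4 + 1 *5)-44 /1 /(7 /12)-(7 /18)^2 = 581833841 /49896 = 11660.93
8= 8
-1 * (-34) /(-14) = -17 /7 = -2.43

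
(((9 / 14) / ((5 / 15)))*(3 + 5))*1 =108 / 7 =15.43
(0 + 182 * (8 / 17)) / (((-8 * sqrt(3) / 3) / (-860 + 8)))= 155064 * sqrt(3) / 17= 15798.75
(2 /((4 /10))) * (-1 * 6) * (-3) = 90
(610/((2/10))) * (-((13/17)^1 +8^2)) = -3358050/17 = -197532.35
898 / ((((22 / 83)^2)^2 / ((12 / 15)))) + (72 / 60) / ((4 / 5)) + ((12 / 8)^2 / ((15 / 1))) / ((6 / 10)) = 42618084693 / 292820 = 145543.63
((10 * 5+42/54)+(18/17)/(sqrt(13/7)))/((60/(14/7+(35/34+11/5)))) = 2667 * sqrt(91)/375700+406273/91800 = 4.49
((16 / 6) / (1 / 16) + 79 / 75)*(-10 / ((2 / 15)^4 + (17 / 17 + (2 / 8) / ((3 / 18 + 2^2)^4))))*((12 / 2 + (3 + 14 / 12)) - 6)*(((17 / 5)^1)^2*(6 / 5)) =-799563656250 / 31676869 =-25241.25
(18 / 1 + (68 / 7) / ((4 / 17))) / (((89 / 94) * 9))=39010 / 5607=6.96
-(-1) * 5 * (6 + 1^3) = 35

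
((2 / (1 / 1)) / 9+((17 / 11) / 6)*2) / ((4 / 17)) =1241 / 396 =3.13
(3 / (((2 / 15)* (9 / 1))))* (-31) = -155 / 2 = -77.50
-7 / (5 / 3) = -21 / 5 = -4.20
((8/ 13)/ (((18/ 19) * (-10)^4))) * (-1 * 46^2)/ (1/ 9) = -10051/ 8125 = -1.24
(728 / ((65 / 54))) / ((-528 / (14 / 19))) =-882 / 1045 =-0.84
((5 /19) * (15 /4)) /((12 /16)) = 25 /19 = 1.32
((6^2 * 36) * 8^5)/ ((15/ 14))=198180864/ 5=39636172.80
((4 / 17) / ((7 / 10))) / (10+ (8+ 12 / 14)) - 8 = -4478 / 561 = -7.98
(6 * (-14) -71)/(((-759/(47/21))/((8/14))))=29140/111573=0.26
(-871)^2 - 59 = 758582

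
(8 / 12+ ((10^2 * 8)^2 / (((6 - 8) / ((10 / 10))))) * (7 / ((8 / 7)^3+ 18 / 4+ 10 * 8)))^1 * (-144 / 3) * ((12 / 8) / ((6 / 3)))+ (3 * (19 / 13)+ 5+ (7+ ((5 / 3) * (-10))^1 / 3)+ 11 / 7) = 45305733345500 / 48313629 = 937742.30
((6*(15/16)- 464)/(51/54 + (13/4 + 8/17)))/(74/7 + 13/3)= -11782071/1787230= -6.59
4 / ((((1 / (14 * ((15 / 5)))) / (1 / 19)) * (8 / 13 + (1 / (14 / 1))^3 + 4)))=5992896 / 3128407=1.92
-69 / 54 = -23 / 18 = -1.28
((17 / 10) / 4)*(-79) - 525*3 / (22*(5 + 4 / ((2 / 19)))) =-666739 / 18920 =-35.24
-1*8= -8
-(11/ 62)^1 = -11/ 62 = -0.18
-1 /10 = -0.10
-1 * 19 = -19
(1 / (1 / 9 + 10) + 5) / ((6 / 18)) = 15.30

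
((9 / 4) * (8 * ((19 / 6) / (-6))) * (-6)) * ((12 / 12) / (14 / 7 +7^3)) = 19 / 115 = 0.17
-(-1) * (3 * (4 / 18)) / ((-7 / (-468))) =312 / 7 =44.57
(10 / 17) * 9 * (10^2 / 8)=66.18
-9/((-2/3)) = 27/2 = 13.50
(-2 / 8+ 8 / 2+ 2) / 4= 23 / 16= 1.44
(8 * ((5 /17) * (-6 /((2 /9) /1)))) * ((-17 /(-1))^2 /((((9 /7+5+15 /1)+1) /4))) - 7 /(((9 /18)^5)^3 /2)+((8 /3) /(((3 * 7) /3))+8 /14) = -126138676 /273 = -462046.43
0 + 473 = 473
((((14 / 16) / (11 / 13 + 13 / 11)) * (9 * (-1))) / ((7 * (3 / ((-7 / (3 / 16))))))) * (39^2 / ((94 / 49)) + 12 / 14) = 5479.40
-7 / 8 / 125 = -7 / 1000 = -0.01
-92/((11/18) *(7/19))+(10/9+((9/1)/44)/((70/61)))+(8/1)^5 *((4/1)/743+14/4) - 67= 2355973411843/20595960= 114390.08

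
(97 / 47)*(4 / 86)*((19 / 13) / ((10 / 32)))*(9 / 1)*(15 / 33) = 530784 / 289003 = 1.84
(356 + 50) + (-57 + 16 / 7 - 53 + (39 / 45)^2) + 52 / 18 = 52837 / 175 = 301.93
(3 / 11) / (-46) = -3 / 506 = -0.01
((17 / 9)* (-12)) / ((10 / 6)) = -68 / 5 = -13.60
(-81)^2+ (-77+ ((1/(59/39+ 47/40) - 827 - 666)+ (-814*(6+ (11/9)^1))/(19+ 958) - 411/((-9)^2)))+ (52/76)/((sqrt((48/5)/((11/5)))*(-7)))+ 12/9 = 4981.57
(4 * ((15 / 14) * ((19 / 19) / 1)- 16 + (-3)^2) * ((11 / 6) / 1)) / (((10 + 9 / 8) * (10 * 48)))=-913 / 112140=-0.01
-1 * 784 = -784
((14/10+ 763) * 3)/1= 11466/5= 2293.20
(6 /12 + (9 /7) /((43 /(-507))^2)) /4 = 4639825 /103544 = 44.81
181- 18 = 163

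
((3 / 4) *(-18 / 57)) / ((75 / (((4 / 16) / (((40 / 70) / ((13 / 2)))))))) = -273 / 30400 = -0.01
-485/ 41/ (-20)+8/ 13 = 2573/ 2132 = 1.21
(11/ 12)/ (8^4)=11/ 49152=0.00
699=699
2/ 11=0.18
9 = 9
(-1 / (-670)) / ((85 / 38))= 19 / 28475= 0.00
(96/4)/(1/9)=216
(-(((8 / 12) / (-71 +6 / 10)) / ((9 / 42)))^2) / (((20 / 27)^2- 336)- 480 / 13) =143325 / 27328514048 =0.00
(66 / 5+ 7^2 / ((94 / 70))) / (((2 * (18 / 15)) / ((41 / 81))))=478757 / 45684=10.48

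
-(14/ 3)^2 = -196/ 9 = -21.78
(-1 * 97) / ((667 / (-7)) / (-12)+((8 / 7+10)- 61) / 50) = -29100 / 2083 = -13.97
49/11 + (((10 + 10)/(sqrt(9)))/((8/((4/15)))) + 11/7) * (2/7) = 24095/4851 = 4.97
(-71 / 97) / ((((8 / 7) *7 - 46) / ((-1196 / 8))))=-21229 / 7372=-2.88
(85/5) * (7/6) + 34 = 323/6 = 53.83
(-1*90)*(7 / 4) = -315 / 2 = -157.50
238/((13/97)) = 23086/13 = 1775.85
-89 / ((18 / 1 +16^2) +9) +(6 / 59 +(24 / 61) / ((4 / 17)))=1486361 / 1018517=1.46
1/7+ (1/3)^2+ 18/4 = 599/126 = 4.75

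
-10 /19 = -0.53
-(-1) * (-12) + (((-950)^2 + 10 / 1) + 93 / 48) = 14439999 / 16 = 902499.94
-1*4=-4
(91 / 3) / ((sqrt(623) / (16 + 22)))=494 * sqrt(623) / 267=46.18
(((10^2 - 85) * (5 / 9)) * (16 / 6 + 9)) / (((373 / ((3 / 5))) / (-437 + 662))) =35.19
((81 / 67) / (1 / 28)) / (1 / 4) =9072 / 67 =135.40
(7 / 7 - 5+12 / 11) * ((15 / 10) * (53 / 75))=-848 / 275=-3.08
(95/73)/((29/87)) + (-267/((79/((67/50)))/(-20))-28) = 66.48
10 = 10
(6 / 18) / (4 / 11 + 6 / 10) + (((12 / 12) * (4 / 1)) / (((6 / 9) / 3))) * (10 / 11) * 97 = 2776745 / 1749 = 1587.62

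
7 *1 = 7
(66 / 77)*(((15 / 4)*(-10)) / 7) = -225 / 49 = -4.59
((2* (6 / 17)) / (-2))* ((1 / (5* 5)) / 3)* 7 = -14 / 425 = -0.03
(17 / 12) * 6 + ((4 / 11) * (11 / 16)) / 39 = 1327 / 156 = 8.51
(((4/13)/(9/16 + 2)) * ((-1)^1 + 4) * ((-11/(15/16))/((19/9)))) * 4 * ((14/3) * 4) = -7569408/50635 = -149.49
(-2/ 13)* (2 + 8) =-20/ 13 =-1.54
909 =909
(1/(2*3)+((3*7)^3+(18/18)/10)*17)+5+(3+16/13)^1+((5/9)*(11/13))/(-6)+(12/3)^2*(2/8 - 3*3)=552151147/3510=157308.02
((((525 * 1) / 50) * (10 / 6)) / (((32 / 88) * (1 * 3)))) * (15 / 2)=1925 / 16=120.31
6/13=0.46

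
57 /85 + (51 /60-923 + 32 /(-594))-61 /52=-302818387 /328185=-922.71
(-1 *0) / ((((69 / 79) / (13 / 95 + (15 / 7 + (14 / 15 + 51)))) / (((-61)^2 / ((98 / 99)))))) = 0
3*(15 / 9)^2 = 25 / 3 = 8.33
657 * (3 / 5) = 1971 / 5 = 394.20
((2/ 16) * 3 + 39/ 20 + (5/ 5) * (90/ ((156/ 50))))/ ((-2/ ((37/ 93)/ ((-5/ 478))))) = 47778729/ 80600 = 592.79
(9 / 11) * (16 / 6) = 24 / 11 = 2.18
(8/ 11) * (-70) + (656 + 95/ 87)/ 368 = -17300123/ 352176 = -49.12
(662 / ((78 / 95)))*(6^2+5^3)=5062645 / 39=129811.41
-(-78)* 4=312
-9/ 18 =-0.50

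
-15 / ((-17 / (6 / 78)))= 15 / 221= 0.07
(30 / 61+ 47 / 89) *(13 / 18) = 71981 / 97722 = 0.74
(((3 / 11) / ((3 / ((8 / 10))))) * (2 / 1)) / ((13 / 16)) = 128 / 715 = 0.18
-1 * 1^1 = -1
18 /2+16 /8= 11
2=2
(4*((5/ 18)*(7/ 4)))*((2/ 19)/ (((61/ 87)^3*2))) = 2560845/ 8625278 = 0.30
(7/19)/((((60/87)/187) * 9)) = 37961/3420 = 11.10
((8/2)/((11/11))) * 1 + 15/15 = 5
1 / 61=0.02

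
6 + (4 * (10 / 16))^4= 721 / 16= 45.06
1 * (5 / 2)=5 / 2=2.50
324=324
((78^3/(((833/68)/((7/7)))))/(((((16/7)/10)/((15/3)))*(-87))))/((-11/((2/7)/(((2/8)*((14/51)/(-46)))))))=-18554983200/109417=-169580.44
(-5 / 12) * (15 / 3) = -25 / 12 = -2.08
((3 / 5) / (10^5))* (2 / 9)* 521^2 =271441 / 750000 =0.36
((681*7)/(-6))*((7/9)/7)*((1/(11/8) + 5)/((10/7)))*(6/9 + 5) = -1323637/660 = -2005.51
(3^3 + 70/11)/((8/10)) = 1835/44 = 41.70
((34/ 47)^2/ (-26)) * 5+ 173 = 4965151/ 28717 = 172.90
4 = 4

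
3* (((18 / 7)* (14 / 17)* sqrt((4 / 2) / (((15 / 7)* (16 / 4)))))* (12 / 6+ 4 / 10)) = 216* sqrt(210) / 425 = 7.37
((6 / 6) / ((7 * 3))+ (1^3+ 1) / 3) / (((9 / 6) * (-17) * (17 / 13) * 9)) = -130 / 54621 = -0.00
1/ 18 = 0.06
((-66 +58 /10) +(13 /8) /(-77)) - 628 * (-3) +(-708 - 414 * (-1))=4711719 /3080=1529.78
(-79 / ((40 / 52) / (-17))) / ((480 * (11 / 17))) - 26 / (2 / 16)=-10685597 / 52800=-202.38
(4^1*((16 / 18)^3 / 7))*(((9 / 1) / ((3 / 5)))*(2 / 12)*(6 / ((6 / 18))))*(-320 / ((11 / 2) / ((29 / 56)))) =-23756800 / 43659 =-544.14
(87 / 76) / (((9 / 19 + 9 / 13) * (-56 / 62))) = -11687 / 10752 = -1.09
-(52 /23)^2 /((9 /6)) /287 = -5408 /455469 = -0.01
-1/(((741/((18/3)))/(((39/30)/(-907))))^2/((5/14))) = -1/20788340230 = -0.00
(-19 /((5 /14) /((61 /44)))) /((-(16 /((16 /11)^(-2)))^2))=10798403 /167772160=0.06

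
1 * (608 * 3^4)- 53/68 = 49247.22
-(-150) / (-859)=-150 / 859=-0.17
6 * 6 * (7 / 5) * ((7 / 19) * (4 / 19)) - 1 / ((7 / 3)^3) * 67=-845037 / 619115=-1.36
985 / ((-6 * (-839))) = 985 / 5034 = 0.20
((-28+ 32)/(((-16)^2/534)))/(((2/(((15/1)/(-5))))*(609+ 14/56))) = -801/38992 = -0.02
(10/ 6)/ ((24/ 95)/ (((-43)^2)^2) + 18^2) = 1623930475/ 315692084412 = 0.01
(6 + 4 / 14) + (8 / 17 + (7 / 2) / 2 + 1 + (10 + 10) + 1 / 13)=183061 / 6188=29.58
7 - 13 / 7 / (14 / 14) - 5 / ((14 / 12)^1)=6 / 7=0.86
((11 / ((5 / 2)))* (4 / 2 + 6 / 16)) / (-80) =-0.13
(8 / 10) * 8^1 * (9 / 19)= 3.03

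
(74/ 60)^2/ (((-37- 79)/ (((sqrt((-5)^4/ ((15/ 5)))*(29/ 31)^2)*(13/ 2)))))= -516113*sqrt(3)/ 830304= -1.08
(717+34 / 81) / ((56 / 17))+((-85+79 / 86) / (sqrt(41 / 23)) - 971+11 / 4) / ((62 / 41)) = -29705567 / 70308 - 7231 * sqrt(943) / 5332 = -464.15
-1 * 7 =-7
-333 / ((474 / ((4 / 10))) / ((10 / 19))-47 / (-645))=-429570 / 2904529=-0.15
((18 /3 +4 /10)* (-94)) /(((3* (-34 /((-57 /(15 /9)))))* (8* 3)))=-3572 /425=-8.40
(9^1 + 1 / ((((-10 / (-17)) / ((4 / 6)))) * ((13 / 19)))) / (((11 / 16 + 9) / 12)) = 132992 / 10075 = 13.20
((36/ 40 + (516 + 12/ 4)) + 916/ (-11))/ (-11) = -39.69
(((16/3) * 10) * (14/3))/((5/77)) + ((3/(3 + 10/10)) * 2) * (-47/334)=23042059/6012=3832.68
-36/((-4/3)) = 27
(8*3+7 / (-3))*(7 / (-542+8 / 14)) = -637 / 2274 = -0.28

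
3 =3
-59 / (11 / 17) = -91.18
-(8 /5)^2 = -64 /25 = -2.56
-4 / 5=-0.80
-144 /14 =-72 /7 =-10.29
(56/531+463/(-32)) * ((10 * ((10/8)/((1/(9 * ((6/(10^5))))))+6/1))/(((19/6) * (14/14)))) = -1027740871/3776000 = -272.18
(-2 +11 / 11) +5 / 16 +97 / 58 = 457 / 464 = 0.98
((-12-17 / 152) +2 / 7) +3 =-9391 / 1064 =-8.83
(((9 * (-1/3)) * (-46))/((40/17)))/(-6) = -391/40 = -9.78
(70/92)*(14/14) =35/46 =0.76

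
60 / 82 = 30 / 41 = 0.73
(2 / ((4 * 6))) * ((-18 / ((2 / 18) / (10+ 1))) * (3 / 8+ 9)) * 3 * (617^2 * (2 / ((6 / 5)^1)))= -42399237375 / 16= -2649952335.94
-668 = -668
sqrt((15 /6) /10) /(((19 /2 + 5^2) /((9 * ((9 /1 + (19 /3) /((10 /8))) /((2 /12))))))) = 1266 /115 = 11.01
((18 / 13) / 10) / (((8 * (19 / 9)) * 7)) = 81 / 69160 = 0.00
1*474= 474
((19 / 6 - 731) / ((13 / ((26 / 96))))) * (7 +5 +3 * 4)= -4367 / 12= -363.92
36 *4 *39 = 5616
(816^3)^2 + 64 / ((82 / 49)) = 12103885570657224224 / 41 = 295216721235542054.24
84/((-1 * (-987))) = 4/47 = 0.09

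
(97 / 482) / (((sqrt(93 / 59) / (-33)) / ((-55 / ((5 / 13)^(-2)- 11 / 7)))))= 10269875* sqrt(5487) / 13567336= 56.07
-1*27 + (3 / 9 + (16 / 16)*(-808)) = -2504 / 3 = -834.67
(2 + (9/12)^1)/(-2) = -11/8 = -1.38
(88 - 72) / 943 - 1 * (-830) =782706 / 943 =830.02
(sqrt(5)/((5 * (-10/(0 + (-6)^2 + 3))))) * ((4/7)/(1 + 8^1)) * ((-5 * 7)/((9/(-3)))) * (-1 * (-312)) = -2704 * sqrt(5)/15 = -403.09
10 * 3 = 30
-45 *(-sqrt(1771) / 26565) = 3 *sqrt(1771) / 1771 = 0.07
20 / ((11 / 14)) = 280 / 11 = 25.45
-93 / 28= -3.32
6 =6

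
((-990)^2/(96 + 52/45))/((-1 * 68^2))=-11026125/5054032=-2.18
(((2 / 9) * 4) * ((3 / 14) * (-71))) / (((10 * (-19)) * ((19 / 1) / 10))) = 284 / 7581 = 0.04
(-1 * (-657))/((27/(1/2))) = 73/6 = 12.17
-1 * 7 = -7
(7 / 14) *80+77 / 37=1557 / 37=42.08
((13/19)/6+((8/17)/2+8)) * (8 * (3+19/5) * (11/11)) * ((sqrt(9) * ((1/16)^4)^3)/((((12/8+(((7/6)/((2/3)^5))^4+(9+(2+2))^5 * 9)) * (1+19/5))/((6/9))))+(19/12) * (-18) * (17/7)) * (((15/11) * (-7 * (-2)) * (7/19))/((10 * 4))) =-56413741046882268940584255541/10205343264750280491663360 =-5527.86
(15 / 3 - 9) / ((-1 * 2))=2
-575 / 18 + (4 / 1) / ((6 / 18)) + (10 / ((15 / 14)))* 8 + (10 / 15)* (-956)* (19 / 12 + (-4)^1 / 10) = -62951 / 90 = -699.46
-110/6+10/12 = -35/2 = -17.50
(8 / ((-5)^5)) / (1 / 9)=-72 / 3125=-0.02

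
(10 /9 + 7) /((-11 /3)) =-73 /33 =-2.21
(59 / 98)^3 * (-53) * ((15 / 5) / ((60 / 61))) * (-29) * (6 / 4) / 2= 57767156709 / 75295360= 767.21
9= 9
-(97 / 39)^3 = -912673 / 59319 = -15.39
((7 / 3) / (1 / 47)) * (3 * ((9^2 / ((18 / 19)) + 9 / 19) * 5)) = 5374215 / 38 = 141426.71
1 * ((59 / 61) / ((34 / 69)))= 4071 / 2074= 1.96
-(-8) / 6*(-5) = -6.67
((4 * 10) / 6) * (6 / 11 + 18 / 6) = 260 / 11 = 23.64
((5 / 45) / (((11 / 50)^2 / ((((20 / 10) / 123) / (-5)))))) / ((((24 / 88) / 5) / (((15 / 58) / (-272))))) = 3125 / 24013044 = 0.00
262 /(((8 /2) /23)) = 3013 /2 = 1506.50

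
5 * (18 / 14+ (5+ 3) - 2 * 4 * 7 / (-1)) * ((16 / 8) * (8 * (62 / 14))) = 1133360 / 49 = 23129.80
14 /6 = 7 /3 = 2.33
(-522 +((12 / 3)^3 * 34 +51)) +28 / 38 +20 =1725.74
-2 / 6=-1 / 3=-0.33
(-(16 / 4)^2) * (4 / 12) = -16 / 3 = -5.33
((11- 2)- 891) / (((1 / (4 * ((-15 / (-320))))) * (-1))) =1323 / 8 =165.38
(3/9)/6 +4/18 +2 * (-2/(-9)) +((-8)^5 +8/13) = -7667399/234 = -32766.66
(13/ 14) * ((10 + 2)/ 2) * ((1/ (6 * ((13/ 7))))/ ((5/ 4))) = 2/ 5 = 0.40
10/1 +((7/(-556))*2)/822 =2285153/228516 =10.00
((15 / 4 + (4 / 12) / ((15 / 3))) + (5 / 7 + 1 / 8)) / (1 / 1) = 3911 / 840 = 4.66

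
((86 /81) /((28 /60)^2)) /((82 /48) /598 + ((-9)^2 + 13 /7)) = 10285600 /174813387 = 0.06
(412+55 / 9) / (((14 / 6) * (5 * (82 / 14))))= 3763 / 615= 6.12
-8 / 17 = -0.47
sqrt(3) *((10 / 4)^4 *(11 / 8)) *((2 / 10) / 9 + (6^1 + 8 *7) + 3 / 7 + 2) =13957625 *sqrt(3) / 4032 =5995.86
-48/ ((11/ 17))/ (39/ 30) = -8160/ 143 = -57.06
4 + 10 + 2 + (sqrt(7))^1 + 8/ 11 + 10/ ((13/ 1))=sqrt(7) + 2502/ 143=20.14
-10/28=-5/14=-0.36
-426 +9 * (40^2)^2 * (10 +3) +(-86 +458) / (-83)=24860124270 / 83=299519569.52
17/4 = 4.25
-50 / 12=-25 / 6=-4.17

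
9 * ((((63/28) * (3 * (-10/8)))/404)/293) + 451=854171137/1893952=451.00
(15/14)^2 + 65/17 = 16565/3332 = 4.97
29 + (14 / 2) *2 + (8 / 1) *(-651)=-5165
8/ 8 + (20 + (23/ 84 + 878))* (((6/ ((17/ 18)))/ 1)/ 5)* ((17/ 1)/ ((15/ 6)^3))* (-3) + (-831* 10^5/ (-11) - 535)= 72671504034/ 9625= 7550286.13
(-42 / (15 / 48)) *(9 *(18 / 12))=-9072 / 5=-1814.40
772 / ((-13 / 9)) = -6948 / 13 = -534.46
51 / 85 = 3 / 5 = 0.60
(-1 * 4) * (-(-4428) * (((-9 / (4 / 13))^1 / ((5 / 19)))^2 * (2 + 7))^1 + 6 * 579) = -49234793427 / 25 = -1969391737.08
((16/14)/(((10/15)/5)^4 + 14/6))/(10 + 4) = 202500/5788909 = 0.03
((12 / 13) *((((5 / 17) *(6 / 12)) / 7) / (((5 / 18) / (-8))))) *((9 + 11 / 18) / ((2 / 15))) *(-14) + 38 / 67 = 8353918 / 14807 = 564.19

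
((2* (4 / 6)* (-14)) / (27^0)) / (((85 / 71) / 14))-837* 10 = -2190014 / 255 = -8588.29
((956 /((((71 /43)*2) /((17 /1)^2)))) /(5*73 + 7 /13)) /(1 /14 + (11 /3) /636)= 14324565619 /4831266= 2964.97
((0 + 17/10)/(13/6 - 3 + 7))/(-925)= -51/171125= -0.00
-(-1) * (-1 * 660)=-660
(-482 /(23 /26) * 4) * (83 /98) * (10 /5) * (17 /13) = -5440816 /1127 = -4827.70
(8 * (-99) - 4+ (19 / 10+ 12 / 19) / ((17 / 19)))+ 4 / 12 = -404347 / 510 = -792.84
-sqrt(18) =-3 * sqrt(2) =-4.24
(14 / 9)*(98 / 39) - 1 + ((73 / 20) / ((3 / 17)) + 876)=6315137 / 7020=899.59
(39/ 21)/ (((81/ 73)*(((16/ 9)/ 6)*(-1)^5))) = -949/ 168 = -5.65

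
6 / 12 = 0.50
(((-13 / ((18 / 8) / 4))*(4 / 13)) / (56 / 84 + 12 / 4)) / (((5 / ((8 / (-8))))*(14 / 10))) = 64 / 231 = 0.28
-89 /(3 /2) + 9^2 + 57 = 236 /3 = 78.67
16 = 16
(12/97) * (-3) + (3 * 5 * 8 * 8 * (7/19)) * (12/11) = 7814556/20273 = 385.47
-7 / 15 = -0.47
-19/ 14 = -1.36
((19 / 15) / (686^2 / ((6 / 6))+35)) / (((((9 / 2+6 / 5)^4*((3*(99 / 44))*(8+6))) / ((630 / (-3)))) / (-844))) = 33760000 / 7059762909423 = 0.00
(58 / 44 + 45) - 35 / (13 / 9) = 6317 / 286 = 22.09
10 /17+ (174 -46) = 128.59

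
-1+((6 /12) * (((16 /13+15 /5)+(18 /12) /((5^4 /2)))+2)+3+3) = 65957 /8125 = 8.12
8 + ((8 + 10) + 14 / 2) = 33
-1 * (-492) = 492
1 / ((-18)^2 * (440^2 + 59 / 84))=7 / 439086393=0.00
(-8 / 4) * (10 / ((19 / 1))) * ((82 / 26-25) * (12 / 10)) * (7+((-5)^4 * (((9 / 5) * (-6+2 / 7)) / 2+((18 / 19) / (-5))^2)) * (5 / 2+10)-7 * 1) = -1100993.74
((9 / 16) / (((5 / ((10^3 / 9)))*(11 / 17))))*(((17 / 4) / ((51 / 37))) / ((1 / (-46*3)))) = -8219.89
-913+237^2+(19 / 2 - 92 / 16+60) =221279 / 4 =55319.75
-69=-69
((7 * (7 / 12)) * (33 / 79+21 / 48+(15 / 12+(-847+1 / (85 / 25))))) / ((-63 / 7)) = 32936673 / 85952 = 383.20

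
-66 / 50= -33 / 25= -1.32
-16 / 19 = -0.84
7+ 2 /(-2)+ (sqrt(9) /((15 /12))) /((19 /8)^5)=74676186 /12380495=6.03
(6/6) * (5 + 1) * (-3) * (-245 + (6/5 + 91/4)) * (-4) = -79578/5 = -15915.60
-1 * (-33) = 33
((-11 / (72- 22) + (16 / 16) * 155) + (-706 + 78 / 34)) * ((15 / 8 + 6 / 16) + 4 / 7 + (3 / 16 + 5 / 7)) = -2043.77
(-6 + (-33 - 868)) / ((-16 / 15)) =13605 / 16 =850.31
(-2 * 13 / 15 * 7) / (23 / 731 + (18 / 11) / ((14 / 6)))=-10244234 / 618675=-16.56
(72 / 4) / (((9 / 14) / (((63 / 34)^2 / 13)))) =27783 / 3757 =7.39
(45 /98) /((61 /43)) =1935 /5978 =0.32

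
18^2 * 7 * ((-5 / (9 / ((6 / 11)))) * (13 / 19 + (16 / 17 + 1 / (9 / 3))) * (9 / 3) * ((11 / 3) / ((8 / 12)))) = -7174440 / 323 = -22211.89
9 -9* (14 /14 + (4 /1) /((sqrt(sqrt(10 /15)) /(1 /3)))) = -6* 2^(3 /4)* 3^(1 /4) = -13.28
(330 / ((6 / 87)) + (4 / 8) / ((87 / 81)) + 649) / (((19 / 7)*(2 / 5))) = 11031965 / 2204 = 5005.43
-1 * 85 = -85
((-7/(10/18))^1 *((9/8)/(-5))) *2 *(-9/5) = -5103/500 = -10.21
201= 201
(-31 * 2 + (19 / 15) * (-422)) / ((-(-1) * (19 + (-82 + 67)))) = -2237 / 15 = -149.13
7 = 7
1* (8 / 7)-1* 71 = -489 / 7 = -69.86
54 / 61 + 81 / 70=8721 / 4270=2.04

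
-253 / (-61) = 253 / 61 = 4.15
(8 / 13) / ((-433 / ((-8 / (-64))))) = -1 / 5629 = -0.00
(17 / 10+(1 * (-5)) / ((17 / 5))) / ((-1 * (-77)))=39 / 13090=0.00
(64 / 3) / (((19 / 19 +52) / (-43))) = -2752 / 159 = -17.31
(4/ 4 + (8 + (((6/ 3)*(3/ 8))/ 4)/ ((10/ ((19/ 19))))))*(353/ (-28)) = -509379/ 4480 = -113.70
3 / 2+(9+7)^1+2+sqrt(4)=43 / 2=21.50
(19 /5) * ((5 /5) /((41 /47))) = 4.36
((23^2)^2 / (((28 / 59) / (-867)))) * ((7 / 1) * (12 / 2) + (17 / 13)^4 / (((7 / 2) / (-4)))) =-55317509117127759 / 2798978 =-19763466921.54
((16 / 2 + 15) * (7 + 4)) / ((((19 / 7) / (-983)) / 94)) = -163643942 / 19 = -8612839.05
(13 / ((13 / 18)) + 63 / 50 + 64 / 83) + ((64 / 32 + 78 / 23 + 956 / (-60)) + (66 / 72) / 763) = 4146958441 / 436970100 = 9.49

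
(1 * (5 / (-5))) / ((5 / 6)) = -6 / 5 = -1.20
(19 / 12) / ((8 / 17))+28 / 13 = 6887 / 1248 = 5.52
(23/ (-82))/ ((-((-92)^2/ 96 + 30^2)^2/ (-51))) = -21114/ 1441274681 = -0.00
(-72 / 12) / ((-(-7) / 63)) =-54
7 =7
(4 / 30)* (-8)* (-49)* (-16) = -12544 / 15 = -836.27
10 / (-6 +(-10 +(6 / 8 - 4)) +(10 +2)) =-40 / 29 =-1.38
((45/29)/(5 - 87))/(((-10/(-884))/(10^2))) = -198900/1189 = -167.28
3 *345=1035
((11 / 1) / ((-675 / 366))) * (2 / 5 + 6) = -42944 / 1125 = -38.17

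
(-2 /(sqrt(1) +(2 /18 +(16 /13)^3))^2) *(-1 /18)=43441281 /3461439556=0.01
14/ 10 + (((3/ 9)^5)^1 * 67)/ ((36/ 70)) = 42343/ 21870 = 1.94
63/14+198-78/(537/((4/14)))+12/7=511657/2506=204.17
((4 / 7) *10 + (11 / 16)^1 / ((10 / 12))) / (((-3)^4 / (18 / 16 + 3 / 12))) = 20141 / 181440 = 0.11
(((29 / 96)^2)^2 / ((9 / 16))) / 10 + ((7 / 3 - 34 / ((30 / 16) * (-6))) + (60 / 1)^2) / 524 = 430714013939 / 62586224640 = 6.88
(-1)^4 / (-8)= -1 / 8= -0.12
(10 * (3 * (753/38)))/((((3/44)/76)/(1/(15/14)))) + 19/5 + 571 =619038.80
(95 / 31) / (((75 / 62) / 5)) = 38 / 3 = 12.67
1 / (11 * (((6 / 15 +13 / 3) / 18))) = 270 / 781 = 0.35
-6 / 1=-6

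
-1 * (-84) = 84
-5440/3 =-1813.33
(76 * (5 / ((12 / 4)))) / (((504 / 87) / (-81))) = -24795 / 14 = -1771.07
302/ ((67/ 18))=5436/ 67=81.13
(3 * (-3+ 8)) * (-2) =-30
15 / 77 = 0.19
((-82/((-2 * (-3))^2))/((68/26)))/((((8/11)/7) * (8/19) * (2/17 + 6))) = -59983/18432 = -3.25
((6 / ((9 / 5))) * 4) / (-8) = -5 / 3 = -1.67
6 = 6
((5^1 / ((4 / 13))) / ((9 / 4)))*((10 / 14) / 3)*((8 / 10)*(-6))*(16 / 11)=-8320 / 693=-12.01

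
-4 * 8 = -32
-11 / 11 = -1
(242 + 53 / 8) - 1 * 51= 1581 / 8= 197.62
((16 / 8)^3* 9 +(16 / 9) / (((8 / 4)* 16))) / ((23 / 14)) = 9079 / 207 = 43.86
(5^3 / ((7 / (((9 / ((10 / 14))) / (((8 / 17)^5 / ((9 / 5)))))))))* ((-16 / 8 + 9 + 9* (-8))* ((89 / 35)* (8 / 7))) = -665323692345 / 200704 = -3314949.84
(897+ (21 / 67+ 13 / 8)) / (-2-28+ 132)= 28343 / 3216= 8.81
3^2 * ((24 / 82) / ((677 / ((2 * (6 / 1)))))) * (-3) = -0.14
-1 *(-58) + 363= 421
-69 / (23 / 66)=-198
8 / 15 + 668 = 10028 / 15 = 668.53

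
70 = 70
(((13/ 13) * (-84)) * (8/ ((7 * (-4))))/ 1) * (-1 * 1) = -24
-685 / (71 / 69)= -47265 / 71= -665.70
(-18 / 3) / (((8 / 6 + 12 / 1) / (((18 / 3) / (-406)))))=27 / 4060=0.01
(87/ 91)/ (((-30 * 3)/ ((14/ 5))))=-29/ 975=-0.03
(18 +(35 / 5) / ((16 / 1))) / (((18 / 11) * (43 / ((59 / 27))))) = 191455 / 334368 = 0.57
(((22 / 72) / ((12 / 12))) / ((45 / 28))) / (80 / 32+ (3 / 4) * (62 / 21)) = 49 / 1215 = 0.04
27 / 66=9 / 22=0.41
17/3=5.67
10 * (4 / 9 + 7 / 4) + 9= 557 / 18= 30.94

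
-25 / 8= -3.12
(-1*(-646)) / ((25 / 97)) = 62662 / 25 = 2506.48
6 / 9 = 2 / 3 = 0.67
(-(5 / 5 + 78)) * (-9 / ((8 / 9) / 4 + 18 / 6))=6399 / 29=220.66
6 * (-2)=-12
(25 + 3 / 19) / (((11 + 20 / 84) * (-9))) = -1673 / 6726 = -0.25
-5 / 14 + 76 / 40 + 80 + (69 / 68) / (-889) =24646799 / 302260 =81.54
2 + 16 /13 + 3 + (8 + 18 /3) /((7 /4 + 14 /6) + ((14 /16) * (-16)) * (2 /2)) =4.82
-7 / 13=-0.54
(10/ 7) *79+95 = 1455/ 7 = 207.86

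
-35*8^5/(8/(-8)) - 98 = 1146782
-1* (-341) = 341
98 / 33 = 2.97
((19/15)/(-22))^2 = 361/108900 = 0.00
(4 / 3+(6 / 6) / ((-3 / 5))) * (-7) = 7 / 3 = 2.33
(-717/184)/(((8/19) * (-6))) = 4541/2944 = 1.54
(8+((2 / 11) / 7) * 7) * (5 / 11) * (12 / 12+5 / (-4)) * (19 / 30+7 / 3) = -1335 / 484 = -2.76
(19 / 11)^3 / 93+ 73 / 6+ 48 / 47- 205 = -2231204005 / 11635602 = -191.76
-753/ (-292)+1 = 1045/ 292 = 3.58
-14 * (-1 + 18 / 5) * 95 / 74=-1729 / 37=-46.73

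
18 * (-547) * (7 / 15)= -22974 / 5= -4594.80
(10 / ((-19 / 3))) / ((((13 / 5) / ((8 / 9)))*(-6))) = 200 / 2223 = 0.09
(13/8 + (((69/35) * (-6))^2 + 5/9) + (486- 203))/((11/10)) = 37493437/97020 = 386.45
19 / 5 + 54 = 289 / 5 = 57.80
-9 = -9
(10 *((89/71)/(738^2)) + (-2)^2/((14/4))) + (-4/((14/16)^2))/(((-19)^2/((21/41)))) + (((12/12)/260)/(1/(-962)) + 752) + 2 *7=93252108376663/122147990685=763.44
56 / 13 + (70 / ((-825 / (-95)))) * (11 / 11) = 5306 / 429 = 12.37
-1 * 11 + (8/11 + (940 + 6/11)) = 10233/11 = 930.27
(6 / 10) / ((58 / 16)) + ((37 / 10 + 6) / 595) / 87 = 0.17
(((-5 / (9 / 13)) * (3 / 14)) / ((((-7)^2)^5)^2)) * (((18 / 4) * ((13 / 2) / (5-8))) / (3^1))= 845 / 13405100737998816168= 0.00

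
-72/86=-36/43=-0.84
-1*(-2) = 2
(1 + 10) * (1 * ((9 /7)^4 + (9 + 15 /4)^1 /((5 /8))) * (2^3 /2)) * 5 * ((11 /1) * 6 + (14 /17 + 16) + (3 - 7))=401146.70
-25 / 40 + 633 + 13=5163 / 8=645.38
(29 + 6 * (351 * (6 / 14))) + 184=7809 / 7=1115.57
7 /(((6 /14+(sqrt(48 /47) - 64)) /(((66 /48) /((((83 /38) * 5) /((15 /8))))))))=-58415595 /2246691808 - 19551 * sqrt(141) /561672952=-0.03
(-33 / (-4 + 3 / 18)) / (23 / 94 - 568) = -18612 / 1227487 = -0.02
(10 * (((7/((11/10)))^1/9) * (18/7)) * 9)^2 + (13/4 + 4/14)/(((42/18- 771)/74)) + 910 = 108153621571/3906364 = 27686.52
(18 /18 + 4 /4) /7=2 /7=0.29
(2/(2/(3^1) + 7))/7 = 6/161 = 0.04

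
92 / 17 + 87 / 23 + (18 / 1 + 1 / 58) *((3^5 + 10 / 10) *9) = 448741565 / 11339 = 39575.06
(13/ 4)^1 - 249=-983/ 4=-245.75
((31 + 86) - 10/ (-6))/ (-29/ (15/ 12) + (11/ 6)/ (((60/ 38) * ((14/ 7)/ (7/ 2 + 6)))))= -85440/ 12733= -6.71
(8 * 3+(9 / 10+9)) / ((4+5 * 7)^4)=113 / 7711470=0.00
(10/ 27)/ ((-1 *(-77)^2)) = -10/ 160083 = -0.00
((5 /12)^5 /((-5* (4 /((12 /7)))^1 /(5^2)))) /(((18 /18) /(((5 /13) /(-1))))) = 78125 /7547904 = 0.01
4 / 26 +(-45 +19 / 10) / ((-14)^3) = 60483 / 356720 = 0.17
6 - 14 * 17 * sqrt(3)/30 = 6 - 119 * sqrt(3)/15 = -7.74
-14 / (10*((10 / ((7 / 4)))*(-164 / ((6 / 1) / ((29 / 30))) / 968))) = 53361 / 5945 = 8.98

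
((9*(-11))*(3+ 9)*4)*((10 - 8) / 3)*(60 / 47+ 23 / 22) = -345744 / 47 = -7356.26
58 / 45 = 1.29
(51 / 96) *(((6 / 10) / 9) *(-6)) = -17 / 80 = -0.21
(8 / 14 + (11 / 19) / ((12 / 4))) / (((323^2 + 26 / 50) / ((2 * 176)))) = 22000 / 8530221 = 0.00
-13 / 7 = -1.86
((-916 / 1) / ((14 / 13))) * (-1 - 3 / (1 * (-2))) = -2977 / 7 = -425.29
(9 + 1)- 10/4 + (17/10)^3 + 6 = 18413/1000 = 18.41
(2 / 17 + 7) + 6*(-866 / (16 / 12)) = -66128 / 17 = -3889.88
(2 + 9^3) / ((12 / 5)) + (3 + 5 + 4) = 3799 / 12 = 316.58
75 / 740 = 15 / 148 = 0.10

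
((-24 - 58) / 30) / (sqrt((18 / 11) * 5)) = -41 * sqrt(110) / 450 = -0.96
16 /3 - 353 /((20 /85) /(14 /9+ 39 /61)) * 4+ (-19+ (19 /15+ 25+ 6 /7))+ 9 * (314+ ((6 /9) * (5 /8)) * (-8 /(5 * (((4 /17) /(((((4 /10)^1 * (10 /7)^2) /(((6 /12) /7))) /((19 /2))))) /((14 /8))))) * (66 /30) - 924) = -6851273434 /365085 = -18766.24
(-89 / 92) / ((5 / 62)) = -2759 / 230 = -12.00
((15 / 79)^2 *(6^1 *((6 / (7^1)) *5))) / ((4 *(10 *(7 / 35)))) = 10125 / 87374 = 0.12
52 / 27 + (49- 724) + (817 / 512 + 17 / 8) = -9253141 / 13824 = -669.35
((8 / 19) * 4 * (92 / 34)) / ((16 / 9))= 828 / 323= 2.56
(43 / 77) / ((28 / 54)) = 1161 / 1078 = 1.08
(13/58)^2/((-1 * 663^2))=-1/8749764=-0.00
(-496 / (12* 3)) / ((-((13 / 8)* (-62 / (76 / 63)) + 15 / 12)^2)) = 11459584 / 5629050729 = 0.00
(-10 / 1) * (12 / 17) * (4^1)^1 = -480 / 17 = -28.24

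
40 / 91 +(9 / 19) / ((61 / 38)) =4078 / 5551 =0.73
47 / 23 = 2.04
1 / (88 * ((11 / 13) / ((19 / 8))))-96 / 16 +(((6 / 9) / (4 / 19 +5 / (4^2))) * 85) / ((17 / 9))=21092259 / 410432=51.39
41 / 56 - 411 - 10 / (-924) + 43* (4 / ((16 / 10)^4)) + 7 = -89179907 / 236544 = -377.01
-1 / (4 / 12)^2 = -9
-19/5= -3.80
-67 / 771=-0.09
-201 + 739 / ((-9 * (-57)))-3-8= -108017 / 513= -210.56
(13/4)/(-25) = -13/100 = -0.13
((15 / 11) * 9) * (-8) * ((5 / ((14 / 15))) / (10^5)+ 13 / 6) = -3276081 / 15400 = -212.73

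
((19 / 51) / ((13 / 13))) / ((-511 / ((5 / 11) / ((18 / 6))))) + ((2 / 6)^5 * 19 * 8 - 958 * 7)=-6705.37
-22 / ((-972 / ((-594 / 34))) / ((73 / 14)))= -8833 / 4284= -2.06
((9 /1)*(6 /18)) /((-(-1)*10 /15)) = 9 /2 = 4.50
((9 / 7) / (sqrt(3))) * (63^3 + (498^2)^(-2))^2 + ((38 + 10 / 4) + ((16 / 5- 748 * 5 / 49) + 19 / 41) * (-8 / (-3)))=-9237481 / 60270 + 236525537890283973426920088055009 * sqrt(3) / 8826967496145044139264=46411663772.36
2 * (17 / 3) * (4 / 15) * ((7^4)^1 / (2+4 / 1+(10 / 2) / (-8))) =2612288 / 1935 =1350.02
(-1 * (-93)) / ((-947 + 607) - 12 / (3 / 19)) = -93 / 416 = -0.22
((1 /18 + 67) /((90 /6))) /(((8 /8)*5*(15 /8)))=4828 /10125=0.48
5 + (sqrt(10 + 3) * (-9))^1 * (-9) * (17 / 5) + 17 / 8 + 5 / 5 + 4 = 97 / 8 + 1377 * sqrt(13) / 5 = 1005.09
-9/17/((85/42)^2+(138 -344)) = 15876/6054703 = 0.00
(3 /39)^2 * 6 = 6 /169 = 0.04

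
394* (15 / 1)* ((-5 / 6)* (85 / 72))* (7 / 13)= -2930375 / 936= -3130.74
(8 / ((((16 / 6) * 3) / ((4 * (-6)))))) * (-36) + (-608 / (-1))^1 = 1472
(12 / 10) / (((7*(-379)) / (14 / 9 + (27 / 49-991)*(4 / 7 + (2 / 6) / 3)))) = 4164148 / 13649685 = 0.31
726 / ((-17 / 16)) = -11616 / 17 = -683.29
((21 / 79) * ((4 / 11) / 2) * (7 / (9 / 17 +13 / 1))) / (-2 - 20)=-2499 / 2198570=-0.00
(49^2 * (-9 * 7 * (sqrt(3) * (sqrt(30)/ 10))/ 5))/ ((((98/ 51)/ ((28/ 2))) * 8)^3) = -175497273 * sqrt(10)/ 25600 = -21678.56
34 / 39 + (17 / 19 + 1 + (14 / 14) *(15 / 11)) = 33665 / 8151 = 4.13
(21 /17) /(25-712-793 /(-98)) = -2058 /1131061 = -0.00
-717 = -717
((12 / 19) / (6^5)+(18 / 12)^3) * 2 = 20777 / 3078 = 6.75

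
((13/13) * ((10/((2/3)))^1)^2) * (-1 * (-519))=116775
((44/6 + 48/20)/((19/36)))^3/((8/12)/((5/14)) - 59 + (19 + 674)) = 8066656512/817764275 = 9.86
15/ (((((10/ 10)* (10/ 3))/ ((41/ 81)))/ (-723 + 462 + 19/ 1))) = -4961/ 9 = -551.22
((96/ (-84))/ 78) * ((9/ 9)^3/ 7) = -4/ 1911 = -0.00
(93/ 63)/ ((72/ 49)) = 1.00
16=16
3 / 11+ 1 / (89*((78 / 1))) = 20837 / 76362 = 0.27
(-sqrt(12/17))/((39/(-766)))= 16.50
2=2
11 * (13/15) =143/15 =9.53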